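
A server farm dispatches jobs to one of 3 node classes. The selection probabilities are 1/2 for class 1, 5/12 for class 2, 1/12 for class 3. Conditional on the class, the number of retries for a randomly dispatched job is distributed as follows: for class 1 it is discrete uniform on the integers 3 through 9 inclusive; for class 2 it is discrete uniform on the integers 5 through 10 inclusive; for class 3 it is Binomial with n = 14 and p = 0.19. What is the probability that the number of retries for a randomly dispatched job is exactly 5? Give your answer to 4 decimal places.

0.1471

Conditional on each class, P(X = 5): 1: 0.142857; 2: 0.166667; 3: 0.0744042.
By total probability, P(X = 5) = 0.5·0.142857 + 0.416667·0.166667 + 0.0833333·0.0744042 = 0.147073.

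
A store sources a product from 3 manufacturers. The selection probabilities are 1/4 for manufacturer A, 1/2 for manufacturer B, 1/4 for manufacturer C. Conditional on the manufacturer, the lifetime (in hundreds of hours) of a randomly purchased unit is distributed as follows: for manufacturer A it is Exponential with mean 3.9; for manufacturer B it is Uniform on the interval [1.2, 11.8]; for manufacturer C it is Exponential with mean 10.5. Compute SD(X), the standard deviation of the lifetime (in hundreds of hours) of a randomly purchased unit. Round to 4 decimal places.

Per component, A: μ=3.9, E[X²]=30.42; B: μ=6.5, E[X²]=51.6133; C: μ=10.5, E[X²]=220.5.
E[X] = 0.25·3.9 + 0.5·6.5 + 0.25·10.5 = 6.85.
E[X²] = 0.25·30.42 + 0.5·51.6133 + 0.25·220.5 = 88.5367.
Var(X) = E[X²] − (E[X])² = 88.5367 − 46.9225 = 41.6142.
SD(X) = √41.6142 = 6.4509.

6.4509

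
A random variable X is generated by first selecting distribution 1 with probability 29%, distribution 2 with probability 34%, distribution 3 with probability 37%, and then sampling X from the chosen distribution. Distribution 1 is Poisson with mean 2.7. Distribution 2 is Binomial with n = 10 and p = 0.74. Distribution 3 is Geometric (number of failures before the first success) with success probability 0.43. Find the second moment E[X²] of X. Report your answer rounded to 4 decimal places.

For each component E[X²] = Var + (mean)², giving 1: 9.99; 2: 56.684; 3: 4.83991.
Overall E[X²] = 0.29·9.99 + 0.34·56.684 + 0.37·4.83991 = 23.9604.

23.9604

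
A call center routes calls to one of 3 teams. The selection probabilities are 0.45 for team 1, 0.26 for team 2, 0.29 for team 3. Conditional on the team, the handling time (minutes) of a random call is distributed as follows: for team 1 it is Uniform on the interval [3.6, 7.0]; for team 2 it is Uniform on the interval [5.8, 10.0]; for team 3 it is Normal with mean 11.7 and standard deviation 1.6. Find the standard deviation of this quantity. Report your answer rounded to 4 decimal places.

2.9636

Per component, 1: μ=5.3, E[X²]=29.0533; 2: μ=7.9, E[X²]=63.88; 3: μ=11.7, E[X²]=139.45.
E[X] = 0.45·5.3 + 0.26·7.9 + 0.29·11.7 = 7.832.
E[X²] = 0.45·29.0533 + 0.26·63.88 + 0.29·139.45 = 70.1233.
Var(X) = E[X²] − (E[X])² = 70.1233 − 61.3402 = 8.78308.
SD(X) = √8.78308 = 2.96363.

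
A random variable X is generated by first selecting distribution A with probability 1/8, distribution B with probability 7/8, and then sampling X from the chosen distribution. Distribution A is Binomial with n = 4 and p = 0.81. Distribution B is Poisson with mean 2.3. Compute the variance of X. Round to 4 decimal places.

Per component, A: μ=3.24, E[X²]=11.1132; B: μ=2.3, E[X²]=7.59.
E[X] = 0.125·3.24 + 0.875·2.3 = 2.4175.
E[X²] = 0.125·11.1132 + 0.875·7.59 = 8.0304.
Var(X) = E[X²] − (E[X])² = 8.0304 − 5.84431 = 2.18609.

2.1861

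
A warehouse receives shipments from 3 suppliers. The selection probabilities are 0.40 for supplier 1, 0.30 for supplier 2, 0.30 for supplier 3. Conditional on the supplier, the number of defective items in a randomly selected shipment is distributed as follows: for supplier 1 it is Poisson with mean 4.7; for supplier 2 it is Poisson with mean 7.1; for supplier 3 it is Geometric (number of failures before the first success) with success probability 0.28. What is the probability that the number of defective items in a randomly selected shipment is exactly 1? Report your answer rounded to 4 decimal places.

Conditional on each supplier, P(X = 1): 1: 0.0427478; 2: 0.00585824; 3: 0.2016.
By total probability, P(X = 1) = 0.4·0.0427478 + 0.3·0.00585824 + 0.3·0.2016 = 0.0793366.

0.0793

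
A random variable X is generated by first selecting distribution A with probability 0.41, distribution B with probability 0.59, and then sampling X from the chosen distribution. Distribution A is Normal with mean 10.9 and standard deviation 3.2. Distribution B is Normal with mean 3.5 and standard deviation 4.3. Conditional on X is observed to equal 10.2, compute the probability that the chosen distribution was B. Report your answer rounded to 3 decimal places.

0.246

Likelihoods f(10.2 | ·): A: 0.121722; B: 0.0275583.
Posterior ∝ prior × likelihood. Numerator for B: 0.59·0.0275583 = 0.0162594.
Normalizing constant: 0.41·0.121722 + 0.59·0.0275583 = 0.0661654.
P(B | observation) = 0.0162594 / 0.0661654 = 0.245738.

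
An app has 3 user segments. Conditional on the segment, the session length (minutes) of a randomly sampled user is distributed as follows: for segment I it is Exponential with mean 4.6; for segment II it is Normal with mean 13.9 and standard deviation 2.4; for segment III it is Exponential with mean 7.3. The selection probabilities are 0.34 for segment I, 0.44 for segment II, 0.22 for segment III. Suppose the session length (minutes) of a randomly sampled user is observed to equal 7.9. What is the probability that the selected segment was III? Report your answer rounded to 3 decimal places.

0.383

Likelihoods f(7.9 | ·): I: 0.0390291; II: 0.00730346; III: 0.0464181.
Posterior ∝ prior × likelihood. Numerator for III: 0.22·0.0464181 = 0.010212.
Normalizing constant: 0.34·0.0390291 + 0.44·0.00730346 + 0.22·0.0464181 = 0.0266954.
P(III | observation) = 0.010212 / 0.0266954 = 0.382537.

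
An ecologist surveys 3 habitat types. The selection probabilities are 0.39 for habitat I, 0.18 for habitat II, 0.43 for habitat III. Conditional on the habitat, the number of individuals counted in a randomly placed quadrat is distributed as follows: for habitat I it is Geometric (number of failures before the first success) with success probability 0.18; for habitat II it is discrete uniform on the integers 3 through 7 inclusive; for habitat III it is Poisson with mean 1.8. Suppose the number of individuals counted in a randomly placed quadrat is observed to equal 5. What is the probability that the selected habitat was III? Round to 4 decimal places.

Likelihoods P(X=5 | ·): I: 0.0667332; II: 0.2; III: 0.0260286.
Posterior ∝ prior × likelihood. Numerator for III: 0.43·0.0260286 = 0.0111923.
Normalizing constant: 0.39·0.0667332 + 0.18·0.2 + 0.43·0.0260286 = 0.0732182.
P(III | observation) = 0.0111923 / 0.0732182 = 0.152862.

0.1529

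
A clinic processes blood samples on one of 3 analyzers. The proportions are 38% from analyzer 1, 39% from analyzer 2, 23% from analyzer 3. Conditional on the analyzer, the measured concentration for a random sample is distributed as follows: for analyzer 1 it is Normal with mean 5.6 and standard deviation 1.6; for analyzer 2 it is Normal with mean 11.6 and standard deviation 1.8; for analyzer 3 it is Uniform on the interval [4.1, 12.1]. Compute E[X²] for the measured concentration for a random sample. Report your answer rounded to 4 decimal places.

For each component E[X²] = Var + (mean)², giving 1: 33.92; 2: 137.8; 3: 70.9433.
Overall E[X²] = 0.38·33.92 + 0.39·137.8 + 0.23·70.9433 = 82.9486.

82.9486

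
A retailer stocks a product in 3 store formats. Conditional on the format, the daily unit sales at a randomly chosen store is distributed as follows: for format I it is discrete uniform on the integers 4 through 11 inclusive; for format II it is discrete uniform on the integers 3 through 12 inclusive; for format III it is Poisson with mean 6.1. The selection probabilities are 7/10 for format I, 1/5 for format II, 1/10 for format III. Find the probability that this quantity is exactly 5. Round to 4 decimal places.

0.1233

Conditional on each format, P(X = 5): I: 0.125; II: 0.1; III: 0.15786.
By total probability, P(X = 5) = 0.7·0.125 + 0.2·0.1 + 0.1·0.15786 = 0.123286.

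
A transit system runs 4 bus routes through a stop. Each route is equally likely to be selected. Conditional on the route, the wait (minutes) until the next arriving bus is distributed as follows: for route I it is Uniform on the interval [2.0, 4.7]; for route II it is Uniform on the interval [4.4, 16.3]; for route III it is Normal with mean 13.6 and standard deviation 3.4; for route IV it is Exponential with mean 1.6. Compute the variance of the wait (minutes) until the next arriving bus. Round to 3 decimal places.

30.898

Per component, I: μ=3.35, E[X²]=11.83; II: μ=10.35, E[X²]=118.923; III: μ=13.6, E[X²]=196.52; IV: μ=1.6, E[X²]=5.12.
E[X] = 0.25·3.35 + 0.25·10.35 + 0.25·13.6 + 0.25·1.6 = 7.225.
E[X²] = 0.25·11.83 + 0.25·118.923 + 0.25·196.52 + 0.25·5.12 = 83.0983.
Var(X) = E[X²] − (E[X])² = 83.0983 − 52.2006 = 30.8977.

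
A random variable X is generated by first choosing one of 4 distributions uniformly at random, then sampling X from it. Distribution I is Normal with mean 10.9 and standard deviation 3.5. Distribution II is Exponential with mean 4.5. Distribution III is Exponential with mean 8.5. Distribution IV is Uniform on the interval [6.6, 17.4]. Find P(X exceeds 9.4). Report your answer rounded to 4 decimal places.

0.4653

Conditional on each component, P(X > 9.4): I: 0.665882; II: 0.123825; III: 0.330919; IV: 0.740741.
By total probability, P(X > 9.4) = 0.25·0.665882 + 0.25·0.123825 + 0.25·0.330919 + 0.25·0.740741 = 0.465342.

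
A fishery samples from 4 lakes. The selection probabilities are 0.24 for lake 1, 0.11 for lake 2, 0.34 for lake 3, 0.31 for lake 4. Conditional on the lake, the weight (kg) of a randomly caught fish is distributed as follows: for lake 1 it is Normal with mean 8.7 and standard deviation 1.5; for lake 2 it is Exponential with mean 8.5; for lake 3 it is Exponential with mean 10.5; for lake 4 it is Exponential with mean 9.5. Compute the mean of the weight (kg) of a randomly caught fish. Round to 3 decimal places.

9.538

Component means — 1: 8.7; 2: 8.5; 3: 10.5; 4: 9.5.
E[X] = 0.24·8.7 + 0.11·8.5 + 0.34·10.5 + 0.31·9.5 = 9.538.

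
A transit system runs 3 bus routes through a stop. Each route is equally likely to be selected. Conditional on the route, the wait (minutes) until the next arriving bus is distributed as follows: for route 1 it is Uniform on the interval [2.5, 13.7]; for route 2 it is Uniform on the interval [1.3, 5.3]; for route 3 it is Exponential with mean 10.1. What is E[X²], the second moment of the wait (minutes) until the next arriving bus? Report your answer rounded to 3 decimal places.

For each component E[X²] = Var + (mean)², giving 1: 76.0633; 2: 12.2233; 3: 204.02.
Overall E[X²] = 0.333333·76.0633 + 0.333333·12.2233 + 0.333333·204.02 = 97.4356.

97.436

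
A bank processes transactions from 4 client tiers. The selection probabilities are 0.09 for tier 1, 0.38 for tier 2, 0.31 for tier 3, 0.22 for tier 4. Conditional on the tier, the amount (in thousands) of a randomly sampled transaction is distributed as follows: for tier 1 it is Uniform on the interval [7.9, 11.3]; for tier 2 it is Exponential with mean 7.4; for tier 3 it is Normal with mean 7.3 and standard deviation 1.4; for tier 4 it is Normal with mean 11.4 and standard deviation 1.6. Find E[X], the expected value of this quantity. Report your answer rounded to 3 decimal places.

8.447

Component means — 1: 9.6; 2: 7.4; 3: 7.3; 4: 11.4.
E[X] = 0.09·9.6 + 0.38·7.4 + 0.31·7.3 + 0.22·11.4 = 8.447.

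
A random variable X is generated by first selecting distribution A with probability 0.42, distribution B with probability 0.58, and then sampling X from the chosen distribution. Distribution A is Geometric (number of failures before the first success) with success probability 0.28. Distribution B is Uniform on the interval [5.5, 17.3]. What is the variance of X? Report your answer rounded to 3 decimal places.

Per component, A: μ=2.57143, E[X²]=15.7959; B: μ=11.4, E[X²]=141.563.
E[X] = 0.42·2.57143 + 0.58·11.4 = 7.692.
E[X²] = 0.42·15.7959 + 0.58·141.563 = 88.741.
Var(X) = E[X²] − (E[X])² = 88.741 − 59.1669 = 29.5742.

29.574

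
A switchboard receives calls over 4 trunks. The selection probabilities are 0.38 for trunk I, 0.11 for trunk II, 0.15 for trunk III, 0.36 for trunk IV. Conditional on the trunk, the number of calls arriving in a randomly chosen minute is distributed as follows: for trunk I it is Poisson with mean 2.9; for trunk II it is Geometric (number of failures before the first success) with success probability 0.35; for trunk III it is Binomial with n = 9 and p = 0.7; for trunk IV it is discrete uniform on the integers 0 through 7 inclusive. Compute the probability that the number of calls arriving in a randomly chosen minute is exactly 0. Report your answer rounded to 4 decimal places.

Conditional on each trunk, P(X = 0): I: 0.0550232; II: 0.35; III: 1.9683e-05; IV: 0.125.
By total probability, P(X = 0) = 0.38·0.0550232 + 0.11·0.35 + 0.15·1.9683e-05 + 0.36·0.125 = 0.104412.

0.1044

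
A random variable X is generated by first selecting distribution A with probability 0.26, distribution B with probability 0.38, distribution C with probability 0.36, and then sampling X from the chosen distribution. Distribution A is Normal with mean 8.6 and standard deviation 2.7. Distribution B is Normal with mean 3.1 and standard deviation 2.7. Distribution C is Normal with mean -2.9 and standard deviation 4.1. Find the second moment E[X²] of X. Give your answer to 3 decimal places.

36.626

For each component E[X²] = Var + (mean)², giving A: 81.25; B: 16.9; C: 25.22.
Overall E[X²] = 0.26·81.25 + 0.38·16.9 + 0.36·25.22 = 36.6262.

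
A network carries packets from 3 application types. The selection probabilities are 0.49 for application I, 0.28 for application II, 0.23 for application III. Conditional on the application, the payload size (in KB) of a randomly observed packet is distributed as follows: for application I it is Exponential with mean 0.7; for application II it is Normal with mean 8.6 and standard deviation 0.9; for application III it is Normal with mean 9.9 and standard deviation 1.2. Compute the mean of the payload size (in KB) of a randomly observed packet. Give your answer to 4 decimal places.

Component means — I: 0.7; II: 8.6; III: 9.9.
E[X] = 0.49·0.7 + 0.28·8.6 + 0.23·9.9 = 5.028.

5.0280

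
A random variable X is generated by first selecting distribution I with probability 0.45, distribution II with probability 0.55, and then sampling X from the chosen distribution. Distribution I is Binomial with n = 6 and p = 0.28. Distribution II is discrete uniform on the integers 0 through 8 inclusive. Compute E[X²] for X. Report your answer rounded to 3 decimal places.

For each component E[X²] = Var + (mean)², giving I: 4.032; II: 22.6667.
Overall E[X²] = 0.45·4.032 + 0.55·22.6667 = 14.2811.

14.281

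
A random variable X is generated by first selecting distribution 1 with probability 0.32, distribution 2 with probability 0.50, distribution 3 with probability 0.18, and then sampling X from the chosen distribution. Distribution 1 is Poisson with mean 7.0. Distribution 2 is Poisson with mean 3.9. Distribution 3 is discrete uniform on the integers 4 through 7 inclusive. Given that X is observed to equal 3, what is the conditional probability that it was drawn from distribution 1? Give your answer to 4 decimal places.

Likelihoods P(X=3 | ·): 1: 0.0521293; 2: 0.200122; 3: 0.
Posterior ∝ prior × likelihood. Numerator for 1: 0.32·0.0521293 = 0.0166814.
Normalizing constant: 0.32·0.0521293 + 0.5·0.200122 + 0.18·0 = 0.116742.
P(1 | observation) = 0.0166814 / 0.116742 = 0.142891.

0.1429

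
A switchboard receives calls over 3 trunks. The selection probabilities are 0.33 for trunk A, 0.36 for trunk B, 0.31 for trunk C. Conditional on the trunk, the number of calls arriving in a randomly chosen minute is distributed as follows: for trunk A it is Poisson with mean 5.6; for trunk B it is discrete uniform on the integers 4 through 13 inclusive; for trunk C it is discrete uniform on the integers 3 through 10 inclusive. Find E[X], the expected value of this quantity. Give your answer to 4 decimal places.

6.9230

Component means — A: 5.6; B: 8.5; C: 6.5.
E[X] = 0.33·5.6 + 0.36·8.5 + 0.31·6.5 = 6.923.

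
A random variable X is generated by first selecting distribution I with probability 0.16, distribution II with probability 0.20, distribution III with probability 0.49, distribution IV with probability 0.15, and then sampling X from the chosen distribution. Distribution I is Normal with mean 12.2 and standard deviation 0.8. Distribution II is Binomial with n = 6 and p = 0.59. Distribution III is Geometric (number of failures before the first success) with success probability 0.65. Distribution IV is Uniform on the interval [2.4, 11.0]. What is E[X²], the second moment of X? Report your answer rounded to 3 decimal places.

34.919

For each component E[X²] = Var + (mean)², giving I: 149.48; II: 13.983; III: 1.11834; IV: 51.0533.
Overall E[X²] = 0.16·149.48 + 0.2·13.983 + 0.49·1.11834 + 0.15·51.0533 = 34.9194.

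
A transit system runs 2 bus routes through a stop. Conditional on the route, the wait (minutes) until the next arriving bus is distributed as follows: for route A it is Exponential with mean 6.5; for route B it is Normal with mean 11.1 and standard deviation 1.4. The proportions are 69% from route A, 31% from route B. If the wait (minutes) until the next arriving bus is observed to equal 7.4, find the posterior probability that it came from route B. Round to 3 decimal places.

0.073

Likelihoods f(7.4 | ·): A: 0.0492787; B: 0.00867112.
Posterior ∝ prior × likelihood. Numerator for B: 0.31·0.00867112 = 0.00268805.
Normalizing constant: 0.69·0.0492787 + 0.31·0.00867112 = 0.0366903.
P(B | observation) = 0.00268805 / 0.0366903 = 0.0732631.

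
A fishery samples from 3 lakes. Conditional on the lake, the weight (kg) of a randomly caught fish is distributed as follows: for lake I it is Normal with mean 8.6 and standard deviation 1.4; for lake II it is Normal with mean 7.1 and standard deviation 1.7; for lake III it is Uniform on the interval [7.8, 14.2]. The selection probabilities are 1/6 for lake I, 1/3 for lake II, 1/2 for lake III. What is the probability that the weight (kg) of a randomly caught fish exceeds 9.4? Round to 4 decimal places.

0.4517

Conditional on each lake, P(X > 9.4): I: 0.283855; II: 0.0880372; III: 0.75.
By total probability, P(X > 9.4) = 0.166667·0.283855 + 0.333333·0.0880372 + 0.5·0.75 = 0.451655.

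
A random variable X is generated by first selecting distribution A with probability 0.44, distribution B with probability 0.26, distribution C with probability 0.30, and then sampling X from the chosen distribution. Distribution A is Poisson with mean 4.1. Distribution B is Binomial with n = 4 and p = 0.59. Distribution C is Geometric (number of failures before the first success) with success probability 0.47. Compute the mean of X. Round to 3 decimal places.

Component means — A: 4.1; B: 2.36; C: 1.12766.
E[X] = 0.44·4.1 + 0.26·2.36 + 0.3·1.12766 = 2.7559.

2.756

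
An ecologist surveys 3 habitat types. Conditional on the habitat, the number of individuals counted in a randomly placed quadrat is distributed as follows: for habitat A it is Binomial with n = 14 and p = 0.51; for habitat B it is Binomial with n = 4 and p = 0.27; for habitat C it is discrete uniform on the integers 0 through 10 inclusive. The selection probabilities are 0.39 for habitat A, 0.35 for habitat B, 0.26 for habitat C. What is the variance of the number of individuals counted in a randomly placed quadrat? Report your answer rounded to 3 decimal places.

Per component, A: μ=7.14, E[X²]=54.4782; B: μ=1.08, E[X²]=1.9548; C: μ=5, E[X²]=35.
E[X] = 0.39·7.14 + 0.35·1.08 + 0.26·5 = 4.4626.
E[X²] = 0.39·54.4782 + 0.35·1.9548 + 0.26·35 = 31.0307.
Var(X) = E[X²] − (E[X])² = 31.0307 − 19.9148 = 11.1159.

11.116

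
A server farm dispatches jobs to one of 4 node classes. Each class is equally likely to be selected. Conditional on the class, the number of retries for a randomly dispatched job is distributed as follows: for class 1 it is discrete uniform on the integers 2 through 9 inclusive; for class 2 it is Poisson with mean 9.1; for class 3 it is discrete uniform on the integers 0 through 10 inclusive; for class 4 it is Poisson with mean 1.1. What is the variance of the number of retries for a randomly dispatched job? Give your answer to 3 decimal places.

14.399

Per component, 1: μ=5.5, E[X²]=35.5; 2: μ=9.1, E[X²]=91.91; 3: μ=5, E[X²]=35; 4: μ=1.1, E[X²]=2.31.
E[X] = 0.25·5.5 + 0.25·9.1 + 0.25·5 + 0.25·1.1 = 5.175.
E[X²] = 0.25·35.5 + 0.25·91.91 + 0.25·35 + 0.25·2.31 = 41.18.
Var(X) = E[X²] − (E[X])² = 41.18 − 26.7806 = 14.3994.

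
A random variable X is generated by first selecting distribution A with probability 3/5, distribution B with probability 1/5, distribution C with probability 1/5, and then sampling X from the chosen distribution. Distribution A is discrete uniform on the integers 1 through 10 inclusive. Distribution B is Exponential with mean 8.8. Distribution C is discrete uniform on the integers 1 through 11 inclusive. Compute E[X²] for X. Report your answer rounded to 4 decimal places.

For each component E[X²] = Var + (mean)², giving A: 38.5; B: 154.88; C: 46.
Overall E[X²] = 0.6·38.5 + 0.2·154.88 + 0.2·46 = 63.276.

63.2760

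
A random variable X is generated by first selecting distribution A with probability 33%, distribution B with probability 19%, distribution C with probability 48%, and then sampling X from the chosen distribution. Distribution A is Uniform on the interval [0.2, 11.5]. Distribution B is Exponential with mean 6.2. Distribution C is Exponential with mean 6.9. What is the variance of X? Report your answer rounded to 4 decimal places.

33.8949

Per component, A: μ=5.85, E[X²]=44.8633; B: μ=6.2, E[X²]=76.88; C: μ=6.9, E[X²]=95.22.
E[X] = 0.33·5.85 + 0.19·6.2 + 0.48·6.9 = 6.4205.
E[X²] = 0.33·44.8633 + 0.19·76.88 + 0.48·95.22 = 75.1177.
Var(X) = E[X²] − (E[X])² = 75.1177 − 41.2228 = 33.8949.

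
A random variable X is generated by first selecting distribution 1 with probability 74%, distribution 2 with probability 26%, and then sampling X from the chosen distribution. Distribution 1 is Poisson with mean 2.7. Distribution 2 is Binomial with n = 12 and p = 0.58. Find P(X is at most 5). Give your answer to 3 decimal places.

Conditional on each component, P(X ≤ 5): 1: 0.943268; 2: 0.195859.
By total probability, P(X ≤ 5) = 0.74·0.943268 + 0.26·0.195859 = 0.748942.

0.749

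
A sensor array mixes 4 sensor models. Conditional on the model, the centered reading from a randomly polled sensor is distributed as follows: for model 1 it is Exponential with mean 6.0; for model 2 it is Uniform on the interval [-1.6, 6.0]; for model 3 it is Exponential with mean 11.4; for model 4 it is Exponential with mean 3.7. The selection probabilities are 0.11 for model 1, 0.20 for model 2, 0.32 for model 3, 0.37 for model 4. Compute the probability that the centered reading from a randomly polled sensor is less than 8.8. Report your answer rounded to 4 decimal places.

0.7924

Conditional on each model, P(X < 8.8): 1: 0.769307; 2: 1; 3: 0.53788; 4: 0.907299.
By total probability, P(X < 8.8) = 0.11·0.769307 + 0.2·1 + 0.32·0.53788 + 0.37·0.907299 = 0.792446.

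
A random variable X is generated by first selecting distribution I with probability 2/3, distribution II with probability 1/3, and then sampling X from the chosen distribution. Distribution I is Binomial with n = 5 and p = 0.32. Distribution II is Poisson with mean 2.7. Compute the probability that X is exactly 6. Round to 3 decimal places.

0.012

Conditional on each component, P(X = 6): I: 0; II: 0.0361622.
By total probability, P(X = 6) = 0.666667·0 + 0.333333·0.0361622 = 0.0120541.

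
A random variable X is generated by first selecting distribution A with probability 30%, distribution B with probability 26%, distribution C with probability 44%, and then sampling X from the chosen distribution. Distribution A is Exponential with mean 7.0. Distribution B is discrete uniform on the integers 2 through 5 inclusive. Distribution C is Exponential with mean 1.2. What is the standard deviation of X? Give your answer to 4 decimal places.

4.6540

Per component, A: μ=7, E[X²]=98; B: μ=3.5, E[X²]=13.5; C: μ=1.2, E[X²]=2.88.
E[X] = 0.3·7 + 0.26·3.5 + 0.44·1.2 = 3.538.
E[X²] = 0.3·98 + 0.26·13.5 + 0.44·2.88 = 34.1772.
Var(X) = E[X²] − (E[X])² = 34.1772 − 12.5174 = 21.6598.
SD(X) = √21.6598 = 4.654.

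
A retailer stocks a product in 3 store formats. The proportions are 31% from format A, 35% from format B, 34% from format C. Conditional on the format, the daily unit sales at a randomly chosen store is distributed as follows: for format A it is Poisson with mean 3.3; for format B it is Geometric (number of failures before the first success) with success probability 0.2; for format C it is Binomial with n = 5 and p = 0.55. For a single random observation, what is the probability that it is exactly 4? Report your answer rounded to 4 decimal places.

0.1552

Conditional on each format, P(X = 4): A: 0.182252; B: 0.08192; C: 0.205889.
By total probability, P(X = 4) = 0.31·0.182252 + 0.35·0.08192 + 0.34·0.205889 = 0.155172.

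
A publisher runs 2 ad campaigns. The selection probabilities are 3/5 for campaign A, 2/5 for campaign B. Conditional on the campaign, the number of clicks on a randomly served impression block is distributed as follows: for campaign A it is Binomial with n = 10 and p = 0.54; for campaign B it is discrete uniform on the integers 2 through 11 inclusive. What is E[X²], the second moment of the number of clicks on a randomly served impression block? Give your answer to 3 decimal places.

For each component E[X²] = Var + (mean)², giving A: 31.644; B: 50.5.
Overall E[X²] = 0.6·31.644 + 0.4·50.5 = 39.1864.

39.186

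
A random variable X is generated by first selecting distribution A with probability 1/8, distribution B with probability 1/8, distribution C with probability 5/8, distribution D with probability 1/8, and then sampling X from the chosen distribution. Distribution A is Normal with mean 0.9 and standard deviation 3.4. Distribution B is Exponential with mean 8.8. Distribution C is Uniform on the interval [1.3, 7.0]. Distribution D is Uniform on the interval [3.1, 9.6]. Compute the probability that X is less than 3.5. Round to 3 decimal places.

Conditional on each component, P(X < 3.5): A: 0.777777; B: 0.328155; C: 0.385965; D: 0.0615385.
By total probability, P(X < 3.5) = 0.125·0.777777 + 0.125·0.328155 + 0.625·0.385965 + 0.125·0.0615385 = 0.387162.

0.387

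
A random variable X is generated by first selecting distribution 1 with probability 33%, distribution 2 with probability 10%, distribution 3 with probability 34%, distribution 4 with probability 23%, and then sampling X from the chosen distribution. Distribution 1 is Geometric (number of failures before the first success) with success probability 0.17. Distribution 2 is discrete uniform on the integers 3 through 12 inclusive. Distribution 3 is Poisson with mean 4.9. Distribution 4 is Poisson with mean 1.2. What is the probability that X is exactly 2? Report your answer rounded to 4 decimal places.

Conditional on each component, P(X = 2): 1: 0.117113; 2: 0; 3: 0.0893962; 4: 0.21686.
By total probability, P(X = 2) = 0.33·0.117113 + 0.1·0 + 0.34·0.0893962 + 0.23·0.21686 = 0.11892.

0.1189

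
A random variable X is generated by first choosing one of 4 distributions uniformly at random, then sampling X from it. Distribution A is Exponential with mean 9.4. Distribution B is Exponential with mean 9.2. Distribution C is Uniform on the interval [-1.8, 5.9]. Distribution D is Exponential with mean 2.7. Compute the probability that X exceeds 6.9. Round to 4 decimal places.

Conditional on each component, P(X > 6.9): A: 0.479965; B: 0.472367; C: 0; D: 0.0776491.
By total probability, P(X > 6.9) = 0.25·0.479965 + 0.25·0.472367 + 0.25·0 + 0.25·0.0776491 = 0.257495.

0.2575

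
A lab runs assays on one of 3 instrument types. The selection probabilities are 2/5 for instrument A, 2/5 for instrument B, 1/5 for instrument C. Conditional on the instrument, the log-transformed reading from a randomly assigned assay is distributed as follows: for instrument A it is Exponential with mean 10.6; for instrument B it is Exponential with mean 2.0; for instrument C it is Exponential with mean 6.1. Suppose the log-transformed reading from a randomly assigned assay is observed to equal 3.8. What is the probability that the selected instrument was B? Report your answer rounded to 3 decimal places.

Likelihoods f(3.8 | ·): A: 0.0659179; B: 0.0747843; C: 0.0879278.
Posterior ∝ prior × likelihood. Numerator for B: 0.4·0.0747843 = 0.0299137.
Normalizing constant: 0.4·0.0659179 + 0.4·0.0747843 + 0.2·0.0879278 = 0.0738665.
P(B | observation) = 0.0299137 / 0.0738665 = 0.40497.

0.405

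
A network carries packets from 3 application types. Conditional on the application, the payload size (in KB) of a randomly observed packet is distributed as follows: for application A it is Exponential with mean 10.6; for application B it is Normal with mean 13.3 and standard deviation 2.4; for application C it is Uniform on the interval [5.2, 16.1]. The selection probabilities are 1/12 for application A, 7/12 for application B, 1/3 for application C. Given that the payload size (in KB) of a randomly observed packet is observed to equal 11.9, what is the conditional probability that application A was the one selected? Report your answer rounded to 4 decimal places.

0.0223

Likelihoods f(11.9 | ·): A: 0.0306999; B: 0.14022; C: 0.0917431.
Posterior ∝ prior × likelihood. Numerator for A: 0.0833333·0.0306999 = 0.00255833.
Normalizing constant: 0.0833333·0.0306999 + 0.583333·0.14022 + 0.333333·0.0917431 = 0.114934.
P(A | observation) = 0.00255833 / 0.114934 = 0.0222591.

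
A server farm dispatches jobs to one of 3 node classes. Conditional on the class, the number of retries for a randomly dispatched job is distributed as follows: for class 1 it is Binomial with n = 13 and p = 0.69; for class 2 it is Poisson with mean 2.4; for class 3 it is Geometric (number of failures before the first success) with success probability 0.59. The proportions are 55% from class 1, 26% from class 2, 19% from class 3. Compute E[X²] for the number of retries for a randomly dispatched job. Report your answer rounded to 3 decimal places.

For each component E[X²] = Var + (mean)², giving 1: 83.2416; 2: 8.16; 3: 1.66073.
Overall E[X²] = 0.55·83.2416 + 0.26·8.16 + 0.19·1.66073 = 48.22.

48.220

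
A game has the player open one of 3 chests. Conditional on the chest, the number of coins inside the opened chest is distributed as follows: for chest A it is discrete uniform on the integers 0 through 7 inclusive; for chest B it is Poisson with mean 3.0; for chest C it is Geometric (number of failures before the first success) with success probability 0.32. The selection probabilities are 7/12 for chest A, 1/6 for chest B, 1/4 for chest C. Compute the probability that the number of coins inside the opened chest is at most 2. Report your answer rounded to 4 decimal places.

Conditional on each chest, P(X ≤ 2): A: 0.375; B: 0.42319; C: 0.685568.
By total probability, P(X ≤ 2) = 0.583333·0.375 + 0.166667·0.42319 + 0.25·0.685568 = 0.460674.

0.4607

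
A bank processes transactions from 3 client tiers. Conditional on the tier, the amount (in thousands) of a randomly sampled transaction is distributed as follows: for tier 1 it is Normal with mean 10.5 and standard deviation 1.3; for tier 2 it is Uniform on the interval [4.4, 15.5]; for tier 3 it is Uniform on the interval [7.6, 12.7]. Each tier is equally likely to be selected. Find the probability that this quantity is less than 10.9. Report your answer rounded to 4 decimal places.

0.6178

Conditional on each tier, P(X < 10.9): 1: 0.620842; 2: 0.585586; 3: 0.647059.
By total probability, P(X < 10.9) = 0.333333·0.620842 + 0.333333·0.585586 + 0.333333·0.647059 = 0.617829.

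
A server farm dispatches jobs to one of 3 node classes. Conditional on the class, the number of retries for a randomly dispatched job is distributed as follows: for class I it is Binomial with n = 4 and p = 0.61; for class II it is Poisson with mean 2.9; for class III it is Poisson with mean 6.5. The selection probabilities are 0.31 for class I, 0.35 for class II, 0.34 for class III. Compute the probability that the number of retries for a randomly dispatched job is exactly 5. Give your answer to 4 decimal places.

Conditional on each class, P(X = 5): I: 0; II: 0.0940491; III: 0.145369.
By total probability, P(X = 5) = 0.31·0 + 0.35·0.0940491 + 0.34·0.145369 = 0.0823426.

0.0823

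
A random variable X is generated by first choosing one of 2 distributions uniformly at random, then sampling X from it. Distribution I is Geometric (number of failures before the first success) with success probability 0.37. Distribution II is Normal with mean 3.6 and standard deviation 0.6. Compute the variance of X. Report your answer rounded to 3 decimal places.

3.381

Per component, I: μ=1.7027, E[X²]=7.5011; II: μ=3.6, E[X²]=13.32.
E[X] = 0.5·1.7027 + 0.5·3.6 = 2.65135.
E[X²] = 0.5·7.5011 + 0.5·13.32 = 10.4105.
Var(X) = E[X²] − (E[X])² = 10.4105 − 7.02966 = 3.38088.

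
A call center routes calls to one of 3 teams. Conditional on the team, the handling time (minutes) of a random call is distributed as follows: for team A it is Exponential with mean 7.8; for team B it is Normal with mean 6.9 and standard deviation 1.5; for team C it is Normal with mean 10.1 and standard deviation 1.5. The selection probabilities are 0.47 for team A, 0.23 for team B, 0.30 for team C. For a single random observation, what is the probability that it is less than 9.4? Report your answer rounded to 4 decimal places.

Conditional on each team, P(X < 9.4): A: 0.700346; B: 0.95221; C: 0.320369.
By total probability, P(X < 9.4) = 0.47·0.700346 + 0.23·0.95221 + 0.3·0.320369 = 0.644282.

0.6443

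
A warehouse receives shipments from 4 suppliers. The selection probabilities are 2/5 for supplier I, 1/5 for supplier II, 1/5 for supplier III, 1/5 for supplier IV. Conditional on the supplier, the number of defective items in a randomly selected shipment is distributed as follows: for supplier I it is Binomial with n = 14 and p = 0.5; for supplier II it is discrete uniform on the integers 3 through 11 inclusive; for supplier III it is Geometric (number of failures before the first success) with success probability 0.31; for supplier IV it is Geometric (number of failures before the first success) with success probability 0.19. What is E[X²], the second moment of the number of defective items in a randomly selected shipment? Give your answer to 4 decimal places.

42.6826

For each component E[X²] = Var + (mean)², giving I: 52.5; II: 55.6667; III: 12.1342; IV: 40.6122.
Overall E[X²] = 0.4·52.5 + 0.2·55.6667 + 0.2·12.1342 + 0.2·40.6122 = 42.6826.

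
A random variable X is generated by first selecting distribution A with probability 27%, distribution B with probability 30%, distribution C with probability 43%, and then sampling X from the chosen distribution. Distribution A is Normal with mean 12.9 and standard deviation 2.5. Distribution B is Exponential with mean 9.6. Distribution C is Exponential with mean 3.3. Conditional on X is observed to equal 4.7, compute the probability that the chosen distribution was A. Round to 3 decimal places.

0.004

Likelihoods f(4.7 | ·): A: 0.00073589; B: 0.0638418; C: 0.0729366.
Posterior ∝ prior × likelihood. Numerator for A: 0.27·0.00073589 = 0.00019869.
Normalizing constant: 0.27·0.00073589 + 0.3·0.0638418 + 0.43·0.0729366 = 0.050714.
P(A | observation) = 0.00019869 / 0.050714 = 0.00391786.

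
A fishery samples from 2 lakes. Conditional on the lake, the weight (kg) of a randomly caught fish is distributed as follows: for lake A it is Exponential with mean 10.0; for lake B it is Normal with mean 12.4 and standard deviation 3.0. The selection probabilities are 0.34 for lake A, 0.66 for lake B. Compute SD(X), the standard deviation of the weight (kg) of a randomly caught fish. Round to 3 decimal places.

6.421

Per component, A: μ=10, E[X²]=200; B: μ=12.4, E[X²]=162.76.
E[X] = 0.34·10 + 0.66·12.4 = 11.584.
E[X²] = 0.34·200 + 0.66·162.76 = 175.422.
Var(X) = E[X²] − (E[X])² = 175.422 − 134.189 = 41.2325.
SD(X) = √41.2325 = 6.42126.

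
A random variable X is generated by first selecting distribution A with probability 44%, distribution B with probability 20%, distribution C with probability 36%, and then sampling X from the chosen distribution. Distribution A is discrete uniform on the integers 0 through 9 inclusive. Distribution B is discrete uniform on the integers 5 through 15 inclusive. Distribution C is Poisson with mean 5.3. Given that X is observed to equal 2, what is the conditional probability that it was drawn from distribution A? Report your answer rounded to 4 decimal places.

0.6355

Likelihoods P(X=2 | ·): A: 0.1; B: 0; C: 0.0701069.
Posterior ∝ prior × likelihood. Numerator for A: 0.44·0.1 = 0.044.
Normalizing constant: 0.44·0.1 + 0.2·0 + 0.36·0.0701069 = 0.0692385.
P(A | observation) = 0.044 / 0.0692385 = 0.635485.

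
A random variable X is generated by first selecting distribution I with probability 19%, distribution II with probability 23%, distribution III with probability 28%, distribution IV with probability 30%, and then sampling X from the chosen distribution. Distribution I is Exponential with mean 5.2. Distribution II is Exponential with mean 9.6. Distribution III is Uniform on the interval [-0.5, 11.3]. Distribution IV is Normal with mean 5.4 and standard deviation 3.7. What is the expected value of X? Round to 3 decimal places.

Component means — I: 5.2; II: 9.6; III: 5.4; IV: 5.4.
E[X] = 0.19·5.2 + 0.23·9.6 + 0.28·5.4 + 0.3·5.4 = 6.328.

6.328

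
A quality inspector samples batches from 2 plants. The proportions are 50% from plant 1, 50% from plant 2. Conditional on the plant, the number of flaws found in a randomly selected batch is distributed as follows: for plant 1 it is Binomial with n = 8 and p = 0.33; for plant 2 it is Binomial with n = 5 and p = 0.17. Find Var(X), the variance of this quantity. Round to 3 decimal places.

2.038

Per component, 1: μ=2.64, E[X²]=8.7384; 2: μ=0.85, E[X²]=1.428.
E[X] = 0.5·2.64 + 0.5·0.85 = 1.745.
E[X²] = 0.5·8.7384 + 0.5·1.428 = 5.0832.
Var(X) = E[X²] − (E[X])² = 5.0832 − 3.04503 = 2.03818.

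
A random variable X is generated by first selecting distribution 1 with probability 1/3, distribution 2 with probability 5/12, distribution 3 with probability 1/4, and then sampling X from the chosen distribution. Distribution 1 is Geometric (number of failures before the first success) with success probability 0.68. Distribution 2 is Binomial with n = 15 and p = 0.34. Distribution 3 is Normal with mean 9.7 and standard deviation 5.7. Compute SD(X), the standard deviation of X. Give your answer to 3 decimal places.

Per component, 1: μ=0.470588, E[X²]=0.913495; 2: μ=5.1, E[X²]=29.376; 3: μ=9.7, E[X²]=126.58.
E[X] = 0.333333·0.470588 + 0.416667·5.1 + 0.25·9.7 = 4.70686.
E[X²] = 0.333333·0.913495 + 0.416667·29.376 + 0.25·126.58 = 44.1895.
Var(X) = E[X²] − (E[X])² = 44.1895 − 22.1546 = 22.0349.
SD(X) = √22.0349 = 4.69414.

4.694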